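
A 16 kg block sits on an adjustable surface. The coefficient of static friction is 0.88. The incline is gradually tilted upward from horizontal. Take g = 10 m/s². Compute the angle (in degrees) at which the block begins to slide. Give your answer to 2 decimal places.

41.35°

At the threshold of sliding, static friction is at its maximum μ_s N and exactly balances the weight component along the incline: mg sin θ = μ_s mg cos θ.
Hence tan θ = μ_s = 0.88, so θ = arctan(0.88) = 41.3478°.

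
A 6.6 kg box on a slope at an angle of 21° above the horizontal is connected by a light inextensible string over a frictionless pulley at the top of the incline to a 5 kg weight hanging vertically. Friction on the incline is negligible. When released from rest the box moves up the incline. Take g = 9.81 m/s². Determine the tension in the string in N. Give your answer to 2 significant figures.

38 N

For the box on the incline: the weight component along the slope is m₁g sin 21° = 6.6 × 9.81 × 0.3584 = 23.205 N and the normal force is N = m₁g cos 21° = 60.446 N.
Newton's second law for the box (up-slope positive): T − 23.205 = 6.6 a. For the hanging weight (downward positive): 5 × 9.81 − T = 5 a.
Adding the two equations eliminates T: 25.845 = 11.6 a, so a = 2.2280 m/s².
Then from the hanging weight's equation, T = 5 × (9.81 − 2.2280) = 37.910 N.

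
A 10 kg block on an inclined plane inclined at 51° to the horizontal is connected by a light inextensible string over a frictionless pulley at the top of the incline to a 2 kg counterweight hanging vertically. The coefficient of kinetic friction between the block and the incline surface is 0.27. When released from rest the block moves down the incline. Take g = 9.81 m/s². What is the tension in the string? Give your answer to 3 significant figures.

For the block on the incline: the weight component along the slope is m₁g sin 51° = 10 × 9.81 × 0.7771 = 76.234 N and the normal force is N = m₁g cos 51° = 61.736 N.
Kinetic friction opposes the block's motion down the incline: f = μN = 0.27 × 61.736 = 16.669 N acting up the slope.
Newton's second law for the block (down-slope positive): 76.234 − 16.669 − T = 10 a. For the hanging counterweight (upward positive): T − 2 × 9.81 = 2 a.
Adding the two equations eliminates T: 39.945 = 12 a, so a = 3.3287 m/s².
Then from the hanging counterweight's equation, T = 2 × (9.81 + 3.3287) = 26.277 N.

26.3 N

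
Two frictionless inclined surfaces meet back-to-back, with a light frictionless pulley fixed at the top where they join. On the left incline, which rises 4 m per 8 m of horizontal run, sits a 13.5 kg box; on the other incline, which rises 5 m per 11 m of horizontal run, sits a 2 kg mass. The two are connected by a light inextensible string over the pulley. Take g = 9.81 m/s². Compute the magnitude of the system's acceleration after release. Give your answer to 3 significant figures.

3.30 m/s²

Resolve each weight along its own incline: the 13.5 kg mass has component 13.5 × 9.81 × sin 26.57° = 59.227 N down its slope, and the 2 kg mass has 2 × 9.81 × sin 24.44° = 8.119 N down its slope.
The 13.5 kg side's 59.227 N exceeds the other side's 8.119 N, so that mass slides down and the 2 kg mass slides up. Taking that direction as positive, Newton's second law for the whole system gives 59.227 − 8.119 = (13.5 + 2) a, so a = 51.108 / 15.5 = 3.2973 m/s².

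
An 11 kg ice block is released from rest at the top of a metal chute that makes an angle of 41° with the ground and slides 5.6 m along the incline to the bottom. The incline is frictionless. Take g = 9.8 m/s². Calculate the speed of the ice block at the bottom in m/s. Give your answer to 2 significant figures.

The weight component along the incline is mg sin 41° = 70.723 N and the normal force is N = mg cos 41° = 81.358 N.
With no friction, a = g sin 41° = 6.4294 m/s².
Starting from rest over a distance of 5.6 m, v² = 2aL = 2 × 6.4294 × 5.6 = 72.0093, so v = 8.4858 m/s.

8.5 m/s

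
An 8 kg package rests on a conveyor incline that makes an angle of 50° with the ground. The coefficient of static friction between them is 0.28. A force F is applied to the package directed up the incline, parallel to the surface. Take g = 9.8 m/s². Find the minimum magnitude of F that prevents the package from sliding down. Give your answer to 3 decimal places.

45.947 N

The normal force is N = mg cos 50° = 50.395 N. With F at its minimum the package is on the verge of sliding down, so static friction is at its maximum μ_s N = 0.28 × 50.395 = 14.111 N and acts up the slope.
Equilibrium along the incline: F + μ_s N = mg sin 50°, so F = 60.058 − 14.111 = 45.947 N.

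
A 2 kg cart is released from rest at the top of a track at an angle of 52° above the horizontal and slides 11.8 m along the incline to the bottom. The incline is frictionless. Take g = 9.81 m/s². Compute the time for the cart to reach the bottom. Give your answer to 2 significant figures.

The weight component along the incline is mg sin 52° = 15.461 N and the normal force is N = mg cos 52° = 12.079 N.
With no friction, a = g sin 52° = 7.7304 m/s².
Starting from rest, L = ½at², so t = √(2L/a) = √(2 × 11.8 / 7.7304) = 1.7472 s.

1.7 s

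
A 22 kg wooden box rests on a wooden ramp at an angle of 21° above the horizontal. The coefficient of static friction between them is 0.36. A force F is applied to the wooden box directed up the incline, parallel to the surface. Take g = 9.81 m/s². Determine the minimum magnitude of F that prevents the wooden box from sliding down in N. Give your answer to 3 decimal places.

The normal force is N = mg cos 21° = 201.485 N. With F at its minimum the wooden box is on the verge of sliding down, so static friction is at its maximum μ_s N = 0.36 × 201.485 = 72.535 N and acts up the slope.
Equilibrium along the incline: F + μ_s N = mg sin 21°, so F = 77.343 − 72.535 = 4.808 N.

4.808 N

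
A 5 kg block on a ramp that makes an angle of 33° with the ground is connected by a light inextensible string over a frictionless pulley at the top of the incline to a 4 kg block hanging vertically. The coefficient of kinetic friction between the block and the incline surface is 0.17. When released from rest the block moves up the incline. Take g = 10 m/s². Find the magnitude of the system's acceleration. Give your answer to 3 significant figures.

For the block on the incline: the weight component along the slope is m₁g sin 33° = 5 × 10 × 0.5446 = 27.230 N and the normal force is N = m₁g cos 33° = 41.934 N.
Kinetic friction opposes the block's motion up the incline: f = μN = 0.17 × 41.934 = 7.129 N acting down the slope.
Newton's second law for the block (up-slope positive): T − 27.230 − 7.129 = 5 a. For the hanging block (downward positive): 4 × 10 − T = 4 a.
Adding the two equations eliminates T: 5.641 = 9 a, so a = 0.6268 m/s².

0.627 m/s²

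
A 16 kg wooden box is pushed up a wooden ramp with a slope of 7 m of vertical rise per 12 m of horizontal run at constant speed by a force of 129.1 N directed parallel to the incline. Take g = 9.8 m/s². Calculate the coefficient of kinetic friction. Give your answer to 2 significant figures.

0.37

At constant speed ΣF = 0 along the incline. The applied 129.1 N acts up the slope; the weight component mg sin 30.26° = 79.007 N and kinetic friction μN both act down the slope.
So 129.1 = 79.007 + μ × 135.441, giving μ = (129.1 − 79.007) / 135.441 = 0.3699.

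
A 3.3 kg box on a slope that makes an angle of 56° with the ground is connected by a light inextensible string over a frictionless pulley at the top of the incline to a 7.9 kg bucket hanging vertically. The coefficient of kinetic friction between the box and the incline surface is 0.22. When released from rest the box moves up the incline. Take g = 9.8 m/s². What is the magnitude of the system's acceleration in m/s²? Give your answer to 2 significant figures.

4.2 m/s²

For the box on the incline: the weight component along the slope is m₁g sin 56° = 3.3 × 9.8 × 0.8290 = 26.810 N and the normal force is N = m₁g cos 56° = 18.084 N.
Kinetic friction opposes the box's motion up the incline: f = μN = 0.22 × 18.084 = 3.978 N acting down the slope.
Newton's second law for the box (up-slope positive): T − 26.810 − 3.978 = 3.3 a. For the hanging bucket (downward positive): 7.9 × 9.8 − T = 7.9 a.
Adding the two equations eliminates T: 46.632 = 11.2 a, so a = 4.1636 m/s².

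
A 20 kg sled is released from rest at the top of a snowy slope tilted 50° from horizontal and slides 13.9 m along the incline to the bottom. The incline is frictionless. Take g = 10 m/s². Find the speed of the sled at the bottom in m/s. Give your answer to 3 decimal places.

14.593 m/s

The weight component along the incline is mg sin 50° = 153.209 N and the normal force is N = mg cos 50° = 128.558 N.
With no friction, a = g sin 50° = 7.6604 m/s².
Starting from rest over a distance of 13.9 m, v² = 2aL = 2 × 7.6604 × 13.9 = 212.9591, so v = 14.5931 m/s.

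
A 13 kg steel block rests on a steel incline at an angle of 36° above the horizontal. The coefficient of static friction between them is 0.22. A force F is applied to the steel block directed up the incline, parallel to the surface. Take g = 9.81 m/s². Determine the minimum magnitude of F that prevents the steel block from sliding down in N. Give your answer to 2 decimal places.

The normal force is N = mg cos 36° = 103.174 N. With F at its minimum the steel block is on the verge of sliding down, so static friction is at its maximum μ_s N = 0.22 × 103.174 = 22.698 N and acts up the slope.
Equilibrium along the incline: F + μ_s N = mg sin 36°, so F = 74.960 − 22.698 = 52.262 N.

52.26 N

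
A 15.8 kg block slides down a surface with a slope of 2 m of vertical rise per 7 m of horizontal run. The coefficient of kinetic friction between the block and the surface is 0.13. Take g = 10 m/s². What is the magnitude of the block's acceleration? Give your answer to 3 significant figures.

1.50 m/s²

Resolving the weight along the incline: the component pulling the block down the slope is mg sin 15.95° = 15.8 × 10 × 0.2747 = 43.403 N, and the normal force is N = mg cos 15.95° = 15.8 × 10 × 0.9615 = 151.917 N.
Kinetic friction acts up the slope with magnitude f = μN = 0.13 × 151.917 = 19.749 N.
Net force along the incline is 43.403 − 19.749 = 23.654 N, so a = 23.654 / 15.8 = 1.4971 m/s².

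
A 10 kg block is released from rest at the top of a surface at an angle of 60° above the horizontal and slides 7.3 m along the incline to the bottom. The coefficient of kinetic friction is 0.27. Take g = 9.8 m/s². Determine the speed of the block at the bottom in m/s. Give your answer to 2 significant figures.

10 m/s

The weight component along the incline is mg sin 60° = 84.870 N and the normal force is N = mg cos 60° = 49.000 N.
Friction up the slope is f = μN = 0.27 × 49.000 = 13.230 N, so the net downslope force is 84.870 − 13.230 = 71.640 N and a = 71.640 / 10 = 7.1640 m/s².
Starting from rest over a distance of 7.3 m, v² = 2aL = 2 × 7.1640 × 7.3 = 104.5944, so v = 10.2271 m/s.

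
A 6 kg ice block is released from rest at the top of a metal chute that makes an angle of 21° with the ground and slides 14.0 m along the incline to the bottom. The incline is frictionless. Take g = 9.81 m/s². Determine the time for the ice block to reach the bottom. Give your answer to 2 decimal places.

2.82 s

The weight component along the incline is mg sin 21° = 21.094 N and the normal force is N = mg cos 21° = 54.951 N.
With no friction, a = g sin 21° = 3.5156 m/s².
Starting from rest, L = ½at², so t = √(2L/a) = √(2 × 14.0 / 3.5156) = 2.8221 s.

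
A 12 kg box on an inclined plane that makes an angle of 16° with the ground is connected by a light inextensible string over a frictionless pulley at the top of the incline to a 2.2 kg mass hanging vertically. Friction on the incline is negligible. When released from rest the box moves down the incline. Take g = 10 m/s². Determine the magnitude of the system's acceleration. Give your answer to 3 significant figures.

For the box on the incline: the weight component along the slope is m₁g sin 16° = 12 × 10 × 0.2756 = 33.072 N and the normal force is N = m₁g cos 16° = 115.351 N.
Newton's second law for the box (down-slope positive): 33.072 − T = 12 a. For the hanging mass (upward positive): T − 2.2 × 10 = 2.2 a.
Adding the two equations eliminates T: 11.072 = 14.2 a, so a = 0.7797 m/s².

0.780 m/s²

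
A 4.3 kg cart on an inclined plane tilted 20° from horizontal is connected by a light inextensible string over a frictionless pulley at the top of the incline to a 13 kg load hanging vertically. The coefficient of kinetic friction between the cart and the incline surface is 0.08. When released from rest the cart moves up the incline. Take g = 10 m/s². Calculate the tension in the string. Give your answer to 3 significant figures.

45.8 N

For the cart on the incline: the weight component along the slope is m₁g sin 20° = 4.3 × 10 × 0.3420 = 14.706 N and the normal force is N = m₁g cos 20° = 40.407 N.
Kinetic friction opposes the cart's motion up the incline: f = μN = 0.08 × 40.407 = 3.233 N acting down the slope.
Newton's second law for the cart (up-slope positive): T − 14.706 − 3.233 = 4.3 a. For the hanging load (downward positive): 13 × 10 − T = 13 a.
Adding the two equations eliminates T: 112.061 = 17.3 a, so a = 6.4775 m/s².
Then from the hanging load's equation, T = 13 × (10 − 6.4775) = 45.792 N.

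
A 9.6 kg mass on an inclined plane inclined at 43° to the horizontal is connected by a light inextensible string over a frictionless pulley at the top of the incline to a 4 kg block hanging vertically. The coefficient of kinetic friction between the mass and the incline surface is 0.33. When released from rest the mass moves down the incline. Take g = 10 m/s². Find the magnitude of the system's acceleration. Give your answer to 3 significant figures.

For the mass on the incline: the weight component along the slope is m₁g sin 43° = 9.6 × 10 × 0.6820 = 65.472 N and the normal force is N = m₁g cos 43° = 70.210 N.
Kinetic friction opposes the mass's motion down the incline: f = μN = 0.33 × 70.210 = 23.169 N acting up the slope.
Newton's second law for the mass (down-slope positive): 65.472 − 23.169 − T = 9.6 a. For the hanging block (upward positive): T − 4 × 10 = 4 a.
Adding the two equations eliminates T: 2.303 = 13.6 a, so a = 0.1693 m/s².

0.169 m/s²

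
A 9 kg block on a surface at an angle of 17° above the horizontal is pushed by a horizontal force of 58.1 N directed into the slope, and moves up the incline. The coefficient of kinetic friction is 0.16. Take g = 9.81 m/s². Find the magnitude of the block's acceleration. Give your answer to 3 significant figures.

The horizontal push has components F cos 17° = 58.1 × 0.9563 = 55.561 N up the incline and F sin 17° = 58.1 × 0.2924 = 16.988 N pressing into the surface.
The normal force is therefore N = mg cos 17° + F sin 17° = 84.432 + 16.988 = 101.420 N, and kinetic friction down the slope is μN = 0.16 × 101.420 = 16.227 N.
Along the incline: F cos 17° − mg sin 17° − μN = ma, so 55.561 − 25.816 − 16.227 = 9 a, giving a = 1.5020 m/s².

1.50 m/s²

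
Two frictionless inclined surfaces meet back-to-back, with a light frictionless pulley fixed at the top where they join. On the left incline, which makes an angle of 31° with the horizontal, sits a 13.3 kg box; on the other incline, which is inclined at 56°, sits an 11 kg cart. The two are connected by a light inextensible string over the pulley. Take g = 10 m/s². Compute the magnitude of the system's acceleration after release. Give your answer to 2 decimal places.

Resolve each weight along its own incline: the 13.3 kg mass has component 13.3 × 10 × sin 31° = 68.500 N down its slope, and the 11 kg mass has 11 × 10 × sin 56° = 91.194 N down its slope.
The 11 kg side's 91.194 N exceeds the other side's 68.500 N, so that mass slides down and the 13.3 kg mass slides up. Taking that direction as positive, Newton's second law for the whole system gives 91.194 − 68.500 = (13.3 + 11) a, so a = 22.694 / 24.3 = 0.9339 m/s².

0.93 m/s²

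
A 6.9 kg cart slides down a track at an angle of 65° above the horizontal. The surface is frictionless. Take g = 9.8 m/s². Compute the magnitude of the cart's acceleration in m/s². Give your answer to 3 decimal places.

Resolving the weight along the incline: the component pulling the cart down the slope is mg sin 65° = 6.9 × 9.8 × 0.9063 = 61.284 N, and the normal force is N = mg cos 65° = 6.9 × 9.8 × 0.4226 = 28.576 N.
With no friction the net force along the incline is 61.284 N, so a = g sin 65° = 61.284 / 6.9 = 8.8817 m/s².

8.882 m/s²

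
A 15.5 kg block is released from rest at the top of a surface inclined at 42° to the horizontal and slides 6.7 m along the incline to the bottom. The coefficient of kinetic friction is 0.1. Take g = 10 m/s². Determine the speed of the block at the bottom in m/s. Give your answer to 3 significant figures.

8.93 m/s

The weight component along the incline is mg sin 42° = 103.715 N and the normal force is N = mg cos 42° = 115.187 N.
Friction up the slope is f = μN = 0.1 × 115.187 = 11.519 N, so the net downslope force is 103.715 − 11.519 = 92.196 N and a = 92.196 / 15.5 = 5.9481 m/s².
Starting from rest over a distance of 6.7 m, v² = 2aL = 2 × 5.9481 × 6.7 = 79.7045, so v = 8.9277 m/s.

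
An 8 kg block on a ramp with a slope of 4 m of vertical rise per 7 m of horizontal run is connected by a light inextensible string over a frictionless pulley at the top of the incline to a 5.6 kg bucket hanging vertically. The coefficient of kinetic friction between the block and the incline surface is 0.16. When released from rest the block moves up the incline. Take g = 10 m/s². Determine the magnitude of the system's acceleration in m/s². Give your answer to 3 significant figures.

For the block on the incline: the weight component along the slope is m₁g sin 29.74° = 8 × 10 × 0.4961 = 39.688 N and the normal force is N = m₁g cos 29.74° = 69.459 N.
Kinetic friction opposes the block's motion up the incline: f = μN = 0.16 × 69.459 = 11.113 N acting down the slope.
Newton's second law for the block (up-slope positive): T − 39.688 − 11.113 = 8 a. For the hanging bucket (downward positive): 5.6 × 10 − T = 5.6 a.
Adding the two equations eliminates T: 5.199 = 13.6 a, so a = 0.3823 m/s².

0.382 m/s²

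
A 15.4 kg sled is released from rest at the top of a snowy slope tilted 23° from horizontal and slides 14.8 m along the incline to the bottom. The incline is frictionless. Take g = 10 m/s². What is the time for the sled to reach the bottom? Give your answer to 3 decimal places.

The weight component along the incline is mg sin 23° = 60.173 N and the normal force is N = mg cos 23° = 141.758 N.
With no friction, a = g sin 23° = 3.9073 m/s².
Starting from rest, L = ½at², so t = √(2L/a) = √(2 × 14.8 / 3.9073) = 2.7524 s.

2.752 s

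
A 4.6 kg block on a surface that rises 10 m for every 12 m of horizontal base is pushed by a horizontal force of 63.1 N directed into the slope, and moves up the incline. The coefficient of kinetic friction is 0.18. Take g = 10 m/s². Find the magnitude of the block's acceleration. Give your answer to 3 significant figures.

The horizontal push has components F cos 39.81° = 63.1 × 0.7682 = 48.473 N up the incline and F sin 39.81° = 63.1 × 0.6402 = 40.397 N pressing into the surface.
The normal force is therefore N = mg cos 39.81° + F sin 39.81° = 35.337 + 40.397 = 75.734 N, and kinetic friction down the slope is μN = 0.18 × 75.734 = 13.632 N.
Along the incline: F cos 39.81° − mg sin 39.81° − μN = ma, so 48.473 − 29.449 − 13.632 = 4.6 a, giving a = 1.1722 m/s².

1.17 m/s²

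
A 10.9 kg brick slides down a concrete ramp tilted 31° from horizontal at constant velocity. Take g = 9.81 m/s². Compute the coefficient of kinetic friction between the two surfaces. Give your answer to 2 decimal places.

0.60

At constant velocity the net force along the incline is zero: mg sin 31° = μ mg cos 31°.
So μ = tan 31° = 0.5150 / 0.8572 = 0.6008.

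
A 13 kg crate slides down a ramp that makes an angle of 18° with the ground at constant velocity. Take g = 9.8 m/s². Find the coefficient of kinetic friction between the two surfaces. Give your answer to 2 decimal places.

0.32

At constant velocity the net force along the incline is zero: mg sin 18° = μ mg cos 18°.
So μ = tan 18° = 0.3090 / 0.9511 = 0.3249.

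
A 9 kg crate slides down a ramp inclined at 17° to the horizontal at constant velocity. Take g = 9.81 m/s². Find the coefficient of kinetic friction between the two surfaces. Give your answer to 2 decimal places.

0.31

At constant velocity the net force along the incline is zero: mg sin 17° = μ mg cos 17°.
So μ = tan 17° = 0.2924 / 0.9563 = 0.3058.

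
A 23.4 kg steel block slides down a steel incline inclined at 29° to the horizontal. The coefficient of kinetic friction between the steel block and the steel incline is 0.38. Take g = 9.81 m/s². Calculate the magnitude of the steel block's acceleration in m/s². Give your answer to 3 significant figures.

Resolving the weight along the incline: the component pulling the steel block down the slope is mg sin 29° = 23.4 × 9.81 × 0.4848 = 111.288 N, and the normal force is N = mg cos 29° = 23.4 × 9.81 × 0.8746 = 200.768 N.
Kinetic friction acts up the slope with magnitude f = μN = 0.38 × 200.768 = 76.292 N.
Net force along the incline is 111.288 − 76.292 = 34.996 N, so a = 34.996 / 23.4 = 1.4956 m/s².

1.50 m/s²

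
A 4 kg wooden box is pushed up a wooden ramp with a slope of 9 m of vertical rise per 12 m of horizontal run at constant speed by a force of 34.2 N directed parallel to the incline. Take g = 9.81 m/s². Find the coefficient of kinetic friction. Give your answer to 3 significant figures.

At constant speed ΣF = 0 along the incline. The applied 34.2 N acts up the slope; the weight component mg sin 36.87° = 23.544 N and kinetic friction μN both act down the slope.
So 34.2 = 23.544 + μ × 31.392, giving μ = (34.2 − 23.544) / 31.392 = 0.3394.

0.339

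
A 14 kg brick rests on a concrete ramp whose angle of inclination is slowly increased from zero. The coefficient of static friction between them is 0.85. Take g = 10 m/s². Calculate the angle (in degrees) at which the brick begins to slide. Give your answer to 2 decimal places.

At the threshold of sliding, static friction is at its maximum μ_s N and exactly balances the weight component along the incline: mg sin θ = μ_s mg cos θ.
Hence tan θ = μ_s = 0.85, so θ = arctan(0.85) = 40.3645°.

40.36°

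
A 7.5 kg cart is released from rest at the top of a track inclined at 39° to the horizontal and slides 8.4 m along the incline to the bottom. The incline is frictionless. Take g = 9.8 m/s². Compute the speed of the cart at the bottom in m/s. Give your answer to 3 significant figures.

The weight component along the incline is mg sin 39° = 46.255 N and the normal force is N = mg cos 39° = 57.120 N.
With no friction, a = g sin 39° = 6.1673 m/s².
Starting from rest over a distance of 8.4 m, v² = 2aL = 2 × 6.1673 × 8.4 = 103.6106, so v = 10.1789 m/s.

10.2 m/s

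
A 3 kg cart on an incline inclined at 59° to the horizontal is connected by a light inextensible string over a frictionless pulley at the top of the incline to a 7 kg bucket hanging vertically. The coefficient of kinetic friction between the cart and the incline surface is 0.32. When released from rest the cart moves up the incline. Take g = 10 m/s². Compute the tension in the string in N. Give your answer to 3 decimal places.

For the cart on the incline: the weight component along the slope is m₁g sin 59° = 3 × 10 × 0.8572 = 25.716 N and the normal force is N = m₁g cos 59° = 15.451 N.
Kinetic friction opposes the cart's motion up the incline: f = μN = 0.32 × 15.451 = 4.944 N acting down the slope.
Newton's second law for the cart (up-slope positive): T − 25.716 − 4.944 = 3 a. For the hanging bucket (downward positive): 7 × 10 − T = 7 a.
Adding the two equations eliminates T: 39.340 = 10 a, so a = 3.9340 m/s².
Then from the hanging bucket's equation, T = 7 × (10 − 3.9340) = 42.462 N.

42.462 N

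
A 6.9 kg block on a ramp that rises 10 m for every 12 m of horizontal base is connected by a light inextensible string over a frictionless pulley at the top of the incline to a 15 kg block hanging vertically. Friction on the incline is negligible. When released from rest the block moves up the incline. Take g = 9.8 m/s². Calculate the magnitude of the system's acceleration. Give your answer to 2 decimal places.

4.74 m/s²

For the block on the incline: the weight component along the slope is m₁g sin 39.81° = 6.9 × 9.8 × 0.6402 = 43.290 N and the normal force is N = m₁g cos 39.81° = 51.947 N.
Newton's second law for the block (up-slope positive): T − 43.290 = 6.9 a. For the hanging block (downward positive): 15 × 9.8 − T = 15 a.
Adding the two equations eliminates T: 103.710 = 21.9 a, so a = 4.7356 m/s².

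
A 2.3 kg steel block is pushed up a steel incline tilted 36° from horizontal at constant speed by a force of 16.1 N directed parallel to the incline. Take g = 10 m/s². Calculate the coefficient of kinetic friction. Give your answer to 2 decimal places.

At constant speed ΣF = 0 along the incline. The applied 16.1 N acts up the slope; the weight component mg sin 36° = 13.519 N and kinetic friction μN both act down the slope.
So 16.1 = 13.519 + μ × 18.607, giving μ = (16.1 − 13.519) / 18.607 = 0.1387.

0.14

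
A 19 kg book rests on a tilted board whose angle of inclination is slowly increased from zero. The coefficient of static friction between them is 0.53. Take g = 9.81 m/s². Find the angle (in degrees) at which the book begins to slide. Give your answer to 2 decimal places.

At the threshold of sliding, static friction is at its maximum μ_s N and exactly balances the weight component along the incline: mg sin θ = μ_s mg cos θ.
Hence tan θ = μ_s = 0.53, so θ = arctan(0.53) = 27.9236°.

27.92°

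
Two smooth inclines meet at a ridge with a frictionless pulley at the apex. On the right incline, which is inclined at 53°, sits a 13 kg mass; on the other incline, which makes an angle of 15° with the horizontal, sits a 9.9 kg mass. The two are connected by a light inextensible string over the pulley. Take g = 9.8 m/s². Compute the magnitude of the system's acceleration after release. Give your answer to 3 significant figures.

3.35 m/s²

Resolve each weight along its own incline: the 13 kg mass has component 13 × 9.8 × sin 53° = 101.746 N down its slope, and the 9.9 kg mass has 9.9 × 9.8 × sin 15° = 25.111 N down its slope.
The 13 kg side's 101.746 N exceeds the other side's 25.111 N, so that mass slides down and the 9.9 kg mass slides up. Taking that direction as positive, Newton's second law for the whole system gives 101.746 − 25.111 = (13 + 9.9) a, so a = 76.635 / 22.9 = 3.3465 m/s².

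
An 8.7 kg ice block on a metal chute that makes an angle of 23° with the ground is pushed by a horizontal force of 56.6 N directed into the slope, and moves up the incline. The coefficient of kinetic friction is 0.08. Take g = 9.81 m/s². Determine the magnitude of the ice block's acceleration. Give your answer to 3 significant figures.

The horizontal push has components F cos 23° = 56.6 × 0.9205 = 52.100 N up the incline and F sin 23° = 56.6 × 0.3907 = 22.114 N pressing into the surface.
The normal force is therefore N = mg cos 23° + F sin 23° = 78.562 + 22.114 = 100.676 N, and kinetic friction down the slope is μN = 0.08 × 100.676 = 8.054 N.
Along the incline: F cos 23° − mg sin 23° − μN = ma, so 52.100 − 33.345 − 8.054 = 8.7 a, giving a = 1.2300 m/s².

1.23 m/s²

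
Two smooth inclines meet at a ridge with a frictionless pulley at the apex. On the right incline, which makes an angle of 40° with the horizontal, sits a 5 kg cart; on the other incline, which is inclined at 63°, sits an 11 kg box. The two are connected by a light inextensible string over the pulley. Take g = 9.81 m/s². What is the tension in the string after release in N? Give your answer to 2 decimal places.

51.72 N

Resolve each weight along its own incline: the 5 kg mass has component 5 × 9.81 × sin 40° = 31.529 N down its slope, and the 11 kg mass has 11 × 9.81 × sin 63° = 96.149 N down its slope.
The 11 kg side's 96.149 N exceeds the other side's 31.529 N, so that mass slides down and the 5 kg mass slides up. Taking that direction as positive, Newton's second law for the whole system gives 96.149 − 31.529 = (5 + 11) a, so a = 64.620 / 16 = 4.0388 m/s².
For the 5 kg mass (up-slope positive): T − 31.529 = 5 × 4.0388, so T = 51.723 N.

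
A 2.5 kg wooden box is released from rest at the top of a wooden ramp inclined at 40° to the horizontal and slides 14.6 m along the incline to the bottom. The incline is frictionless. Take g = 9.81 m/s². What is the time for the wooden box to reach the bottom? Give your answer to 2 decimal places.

2.15 s

The weight component along the incline is mg sin 40° = 15.764 N and the normal force is N = mg cos 40° = 18.787 N.
With no friction, a = g sin 40° = 6.3057 m/s².
Starting from rest, L = ½at², so t = √(2L/a) = √(2 × 14.6 / 6.3057) = 2.1519 s.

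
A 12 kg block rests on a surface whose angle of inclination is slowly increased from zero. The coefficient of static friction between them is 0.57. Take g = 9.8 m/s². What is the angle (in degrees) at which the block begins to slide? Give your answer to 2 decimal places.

At the threshold of sliding, static friction is at its maximum μ_s N and exactly balances the weight component along the incline: mg sin θ = μ_s mg cos θ.
Hence tan θ = μ_s = 0.57, so θ = arctan(0.57) = 29.6831°.

29.68°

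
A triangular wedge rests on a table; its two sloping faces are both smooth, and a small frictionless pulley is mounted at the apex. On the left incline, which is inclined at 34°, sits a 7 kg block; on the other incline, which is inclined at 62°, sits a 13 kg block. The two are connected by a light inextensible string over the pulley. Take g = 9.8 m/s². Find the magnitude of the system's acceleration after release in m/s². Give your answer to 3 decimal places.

Resolve each weight along its own incline: the 7 kg mass has component 7 × 9.8 × sin 34° = 38.361 N down its slope, and the 13 kg mass has 13 × 9.8 × sin 62° = 112.488 N down its slope.
The 13 kg side's 112.488 N exceeds the other side's 38.361 N, so that mass slides down and the 7 kg mass slides up. Taking that direction as positive, Newton's second law for the whole system gives 112.488 − 38.361 = (7 + 13) a, so a = 74.127 / 20 = 3.7063 m/s².

3.706 m/s²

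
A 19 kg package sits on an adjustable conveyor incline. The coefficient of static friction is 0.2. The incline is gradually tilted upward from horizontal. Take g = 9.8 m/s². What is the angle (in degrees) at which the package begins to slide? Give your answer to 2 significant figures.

11°

At the threshold of sliding, static friction is at its maximum μ_s N and exactly balances the weight component along the incline: mg sin θ = μ_s mg cos θ.
Hence tan θ = μ_s = 0.2, so θ = arctan(0.2) = 11.3099°.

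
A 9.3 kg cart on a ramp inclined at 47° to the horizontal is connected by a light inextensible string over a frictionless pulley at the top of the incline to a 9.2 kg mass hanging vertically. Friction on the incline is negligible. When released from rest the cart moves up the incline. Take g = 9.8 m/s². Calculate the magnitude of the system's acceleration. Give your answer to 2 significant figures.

For the cart on the incline: the weight component along the slope is m₁g sin 47° = 9.3 × 9.8 × 0.7314 = 66.660 N and the normal force is N = m₁g cos 47° = 62.157 N.
Newton's second law for the cart (up-slope positive): T − 66.660 = 9.3 a. For the hanging mass (downward positive): 9.2 × 9.8 − T = 9.2 a.
Adding the two equations eliminates T: 23.500 = 18.5 a, so a = 1.2703 m/s².

1.3 m/s²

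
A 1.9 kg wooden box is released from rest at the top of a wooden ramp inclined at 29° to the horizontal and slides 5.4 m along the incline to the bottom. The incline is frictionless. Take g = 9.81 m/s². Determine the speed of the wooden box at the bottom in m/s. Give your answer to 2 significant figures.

7.2 m/s

The weight component along the incline is mg sin 29° = 9.036 N and the normal force is N = mg cos 29° = 16.302 N.
With no friction, a = g sin 29° = 4.7560 m/s².
Starting from rest over a distance of 5.4 m, v² = 2aL = 2 × 4.7560 × 5.4 = 51.3648, so v = 7.1669 m/s.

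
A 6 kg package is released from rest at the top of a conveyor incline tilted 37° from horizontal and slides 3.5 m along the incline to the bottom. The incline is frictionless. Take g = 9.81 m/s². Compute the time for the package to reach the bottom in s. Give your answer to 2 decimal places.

1.09 s

The weight component along the incline is mg sin 37° = 35.423 N and the normal force is N = mg cos 37° = 47.008 N.
With no friction, a = g sin 37° = 5.9038 m/s².
Starting from rest, L = ½at², so t = √(2L/a) = √(2 × 3.5 / 5.9038) = 1.0889 s.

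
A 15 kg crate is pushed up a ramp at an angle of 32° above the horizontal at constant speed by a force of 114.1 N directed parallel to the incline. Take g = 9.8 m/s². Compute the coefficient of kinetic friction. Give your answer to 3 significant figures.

0.290

At constant speed ΣF = 0 along the incline. The applied 114.1 N acts up the slope; the weight component mg sin 32° = 77.898 N and kinetic friction μN both act down the slope.
So 114.1 = 77.898 + μ × 124.663, giving μ = (114.1 − 77.898) / 124.663 = 0.2904.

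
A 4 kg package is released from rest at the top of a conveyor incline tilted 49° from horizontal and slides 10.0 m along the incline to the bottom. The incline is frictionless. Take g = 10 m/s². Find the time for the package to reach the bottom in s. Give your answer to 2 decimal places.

The weight component along the incline is mg sin 49° = 30.188 N and the normal force is N = mg cos 49° = 26.242 N.
With no friction, a = g sin 49° = 7.5471 m/s².
Starting from rest, L = ½at², so t = √(2L/a) = √(2 × 10.0 / 7.5471) = 1.6279 s.

1.63 s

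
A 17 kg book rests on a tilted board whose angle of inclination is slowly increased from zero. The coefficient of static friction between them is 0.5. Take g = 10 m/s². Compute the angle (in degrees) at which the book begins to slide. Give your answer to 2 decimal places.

At the threshold of sliding, static friction is at its maximum μ_s N and exactly balances the weight component along the incline: mg sin θ = μ_s mg cos θ.
Hence tan θ = μ_s = 0.5, so θ = arctan(0.5) = 26.5651°.

26.57°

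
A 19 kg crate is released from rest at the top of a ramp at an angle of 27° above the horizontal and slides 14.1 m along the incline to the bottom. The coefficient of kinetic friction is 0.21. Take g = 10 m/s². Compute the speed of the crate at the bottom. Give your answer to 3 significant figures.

8.68 m/s

The weight component along the incline is mg sin 27° = 86.258 N and the normal force is N = mg cos 27° = 169.291 N.
Friction up the slope is f = μN = 0.21 × 169.291 = 35.551 N, so the net downslope force is 86.258 − 35.551 = 50.707 N and a = 50.707 / 19 = 2.6688 m/s².
Starting from rest over a distance of 14.1 m, v² = 2aL = 2 × 2.6688 × 14.1 = 75.2602, so v = 8.6753 m/s.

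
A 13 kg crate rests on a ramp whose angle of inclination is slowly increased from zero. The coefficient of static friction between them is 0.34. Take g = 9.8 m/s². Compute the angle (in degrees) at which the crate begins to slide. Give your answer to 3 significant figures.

At the threshold of sliding, static friction is at its maximum μ_s N and exactly balances the weight component along the incline: mg sin θ = μ_s mg cos θ.
Hence tan θ = μ_s = 0.34, so θ = arctan(0.34) = 18.7780°.

18.8°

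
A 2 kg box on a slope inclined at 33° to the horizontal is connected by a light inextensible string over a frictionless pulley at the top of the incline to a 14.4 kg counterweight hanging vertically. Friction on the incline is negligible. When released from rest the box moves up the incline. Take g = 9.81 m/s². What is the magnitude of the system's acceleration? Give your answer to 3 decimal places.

7.962 m/s²

For the box on the incline: the weight component along the slope is m₁g sin 33° = 2 × 9.81 × 0.5446 = 10.685 N and the normal force is N = m₁g cos 33° = 16.455 N.
Newton's second law for the box (up-slope positive): T − 10.685 = 2 a. For the hanging counterweight (downward positive): 14.4 × 9.81 − T = 14.4 a.
Adding the two equations eliminates T: 130.579 = 16.4 a, so a = 7.9621 m/s².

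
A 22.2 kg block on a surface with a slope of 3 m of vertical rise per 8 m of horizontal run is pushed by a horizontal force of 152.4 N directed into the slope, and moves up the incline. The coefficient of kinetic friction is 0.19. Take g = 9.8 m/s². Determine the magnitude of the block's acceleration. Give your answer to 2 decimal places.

The horizontal push has components F cos 20.56° = 152.4 × 0.9363 = 142.692 N up the incline and F sin 20.56° = 152.4 × 0.3511 = 53.508 N pressing into the surface.
The normal force is therefore N = mg cos 20.56° + F sin 20.56° = 203.701 + 53.508 = 257.209 N, and kinetic friction down the slope is μN = 0.19 × 257.209 = 48.870 N.
Along the incline: F cos 20.56° − mg sin 20.56° − μN = ma, so 142.692 − 76.385 − 48.870 = 22.2 a, giving a = 0.7855 m/s².

0.79 m/s²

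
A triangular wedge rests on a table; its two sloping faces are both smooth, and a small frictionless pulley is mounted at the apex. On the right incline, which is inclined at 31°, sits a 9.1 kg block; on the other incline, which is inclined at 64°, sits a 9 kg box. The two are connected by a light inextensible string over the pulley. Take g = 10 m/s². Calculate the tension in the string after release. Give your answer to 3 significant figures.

64.0 N

Resolve each weight along its own incline: the 9.1 kg mass has component 9.1 × 10 × sin 31° = 46.868 N down its slope, and the 9 kg mass has 9 × 10 × sin 64° = 80.891 N down its slope.
The 9 kg side's 80.891 N exceeds the other side's 46.868 N, so that mass slides down and the 9.1 kg mass slides up. Taking that direction as positive, Newton's second law for the whole system gives 80.891 − 46.868 = (9.1 + 9) a, so a = 34.023 / 18.1 = 1.8797 m/s².
For the 9.1 kg mass (up-slope positive): T − 46.868 = 9.1 × 1.8797, so T = 63.973 N.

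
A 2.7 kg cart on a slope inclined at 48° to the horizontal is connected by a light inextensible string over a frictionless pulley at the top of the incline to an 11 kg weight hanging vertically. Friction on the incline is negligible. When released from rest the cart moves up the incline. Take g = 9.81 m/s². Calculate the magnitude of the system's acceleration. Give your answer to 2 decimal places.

6.44 m/s²

For the cart on the incline: the weight component along the slope is m₁g sin 48° = 2.7 × 9.81 × 0.7431 = 19.682 N and the normal force is N = m₁g cos 48° = 17.723 N.
Newton's second law for the cart (up-slope positive): T − 19.682 = 2.7 a. For the hanging weight (downward positive): 11 × 9.81 − T = 11 a.
Adding the two equations eliminates T: 88.228 = 13.7 a, so a = 6.4400 m/s².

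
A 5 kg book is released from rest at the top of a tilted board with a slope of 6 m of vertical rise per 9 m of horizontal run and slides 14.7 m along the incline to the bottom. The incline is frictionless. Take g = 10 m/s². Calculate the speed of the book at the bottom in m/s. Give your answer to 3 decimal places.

12.770 m/s

The weight component along the incline is mg sin 33.69° = 27.735 N and the normal force is N = mg cos 33.69° = 41.603 N.
With no friction, a = g sin 33.69° = 5.5470 m/s².
Starting from rest over a distance of 14.7 m, v² = 2aL = 2 × 5.5470 × 14.7 = 163.0818, so v = 12.7703 m/s.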